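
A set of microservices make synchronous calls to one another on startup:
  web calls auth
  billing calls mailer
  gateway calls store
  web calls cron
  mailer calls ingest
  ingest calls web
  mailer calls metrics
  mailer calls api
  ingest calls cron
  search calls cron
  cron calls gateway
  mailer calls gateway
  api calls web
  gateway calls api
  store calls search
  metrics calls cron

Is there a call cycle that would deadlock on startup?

Yes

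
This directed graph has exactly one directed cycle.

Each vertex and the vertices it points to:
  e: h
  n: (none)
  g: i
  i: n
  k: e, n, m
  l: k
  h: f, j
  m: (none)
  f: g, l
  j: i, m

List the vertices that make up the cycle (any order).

e, f, h, k, l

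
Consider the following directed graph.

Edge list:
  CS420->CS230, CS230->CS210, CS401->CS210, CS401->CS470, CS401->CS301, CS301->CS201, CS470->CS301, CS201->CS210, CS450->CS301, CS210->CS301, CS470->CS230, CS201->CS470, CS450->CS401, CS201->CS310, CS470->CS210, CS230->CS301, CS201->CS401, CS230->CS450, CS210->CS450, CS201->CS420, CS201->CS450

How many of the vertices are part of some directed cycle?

A vertex is on a directed cycle iff it belongs to a strongly connected component of size ≥ 2 (or has a self-loop).
The vertices on cycles are {CS201, CS210, CS230, CS301, CS401, CS420, CS450, CS470} — 8 in total.

8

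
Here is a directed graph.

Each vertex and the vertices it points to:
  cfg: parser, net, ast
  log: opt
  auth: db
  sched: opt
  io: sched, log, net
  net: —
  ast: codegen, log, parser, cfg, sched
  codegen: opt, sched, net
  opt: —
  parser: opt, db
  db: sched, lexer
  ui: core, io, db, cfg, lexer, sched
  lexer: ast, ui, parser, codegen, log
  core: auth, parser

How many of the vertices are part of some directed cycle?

8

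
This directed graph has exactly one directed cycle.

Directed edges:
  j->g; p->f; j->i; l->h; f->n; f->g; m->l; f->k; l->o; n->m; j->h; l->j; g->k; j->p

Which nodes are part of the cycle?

f, j, l, m, n, p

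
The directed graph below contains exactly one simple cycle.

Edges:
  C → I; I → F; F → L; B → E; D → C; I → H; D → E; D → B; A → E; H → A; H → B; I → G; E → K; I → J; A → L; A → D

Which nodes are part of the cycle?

DFS with gray/black marking from I:
I gray
  J gray
  J black
  F gray
    L gray
    L black
  F black
  H gray
    B gray
      E gray
        K gray
        K black
      E black
    B black
    A gray
      D gray
        C gray
          C→I: I is gray → back edge
Back edge closes the cycle I → H → A → D → C → I; its vertices are {A, C, D, H, I}.

A, C, D, H, I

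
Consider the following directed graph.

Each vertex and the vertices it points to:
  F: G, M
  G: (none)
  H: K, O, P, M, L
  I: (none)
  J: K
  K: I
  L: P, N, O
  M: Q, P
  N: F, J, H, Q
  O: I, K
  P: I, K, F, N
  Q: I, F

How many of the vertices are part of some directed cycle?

A vertex is on a directed cycle iff it belongs to a strongly connected component of size ≥ 2 (or has a self-loop).
The vertices on cycles are {F, H, L, M, N, P, Q} — 7 in total.

7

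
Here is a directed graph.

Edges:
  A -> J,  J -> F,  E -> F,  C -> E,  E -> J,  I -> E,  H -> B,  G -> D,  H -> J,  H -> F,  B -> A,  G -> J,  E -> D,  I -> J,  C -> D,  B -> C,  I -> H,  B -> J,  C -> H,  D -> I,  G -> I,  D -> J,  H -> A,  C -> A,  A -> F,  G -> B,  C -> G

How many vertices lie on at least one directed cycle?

A vertex is on a directed cycle iff it belongs to a strongly connected component of size ≥ 2 (or has a self-loop).
The vertices on cycles are {B, C, D, E, G, H, I} — 7 in total.

7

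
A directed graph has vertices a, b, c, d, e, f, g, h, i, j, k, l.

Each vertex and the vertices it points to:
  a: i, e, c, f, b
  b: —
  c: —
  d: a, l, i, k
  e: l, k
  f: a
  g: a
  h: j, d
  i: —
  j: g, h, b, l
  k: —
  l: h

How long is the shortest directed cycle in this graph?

For each vertex v, BFS finds the shortest path from v back to v.
The shortest such closed walk is j → h → j, length 2.

2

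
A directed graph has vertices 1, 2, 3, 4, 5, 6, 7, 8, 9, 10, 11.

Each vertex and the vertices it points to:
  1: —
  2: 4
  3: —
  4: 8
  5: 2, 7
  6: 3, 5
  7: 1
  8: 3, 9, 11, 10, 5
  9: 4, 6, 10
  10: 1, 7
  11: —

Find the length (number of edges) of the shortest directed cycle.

3

For each vertex v, BFS finds the shortest path from v back to v.
The shortest such closed walk is 9 → 4 → 8 → 9, length 3.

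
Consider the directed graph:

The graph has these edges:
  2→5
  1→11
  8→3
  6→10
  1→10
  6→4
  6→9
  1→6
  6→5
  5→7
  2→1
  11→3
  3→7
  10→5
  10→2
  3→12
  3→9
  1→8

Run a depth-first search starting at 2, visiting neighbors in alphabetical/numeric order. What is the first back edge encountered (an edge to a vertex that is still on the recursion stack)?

DFS from 2 (visiting neighbors in alphabetical/numeric order); mark gray on enter, black on exit:
2 gray
  1 gray
    6 gray
      4 gray
      4 black
      5 gray
        7 gray
        7 black
      5 black
      9 gray
      9 black
      10 gray
        10→2: 2 is gray → back edge
First back edge: 10 → 2.

10→2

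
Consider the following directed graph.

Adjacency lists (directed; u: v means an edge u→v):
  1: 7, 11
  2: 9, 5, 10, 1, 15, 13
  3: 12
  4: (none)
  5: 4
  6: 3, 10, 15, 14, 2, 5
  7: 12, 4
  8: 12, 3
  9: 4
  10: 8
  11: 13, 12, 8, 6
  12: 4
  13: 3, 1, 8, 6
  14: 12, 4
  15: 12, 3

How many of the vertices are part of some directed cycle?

5

A vertex is on a directed cycle iff it belongs to a strongly connected component of size ≥ 2 (or has a self-loop).
The vertices on cycles are {1, 2, 6, 11, 13} — 5 in total.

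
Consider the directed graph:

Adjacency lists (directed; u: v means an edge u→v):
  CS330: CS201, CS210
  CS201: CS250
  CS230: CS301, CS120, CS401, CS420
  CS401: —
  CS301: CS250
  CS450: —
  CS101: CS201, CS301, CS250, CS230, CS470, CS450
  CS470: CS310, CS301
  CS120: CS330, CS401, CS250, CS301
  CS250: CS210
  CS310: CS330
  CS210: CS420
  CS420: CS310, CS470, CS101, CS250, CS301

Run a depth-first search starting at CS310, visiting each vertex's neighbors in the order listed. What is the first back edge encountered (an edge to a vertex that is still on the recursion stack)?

CS420→CS310

DFS from CS310 (visiting each vertex's neighbors in the order listed); mark gray on enter, black on exit:
CS310 gray
  CS330 gray
    CS201 gray
      CS250 gray
        CS210 gray
          CS420 gray
            CS420→CS310: CS310 is gray → back edge
First back edge: CS420 → CS310.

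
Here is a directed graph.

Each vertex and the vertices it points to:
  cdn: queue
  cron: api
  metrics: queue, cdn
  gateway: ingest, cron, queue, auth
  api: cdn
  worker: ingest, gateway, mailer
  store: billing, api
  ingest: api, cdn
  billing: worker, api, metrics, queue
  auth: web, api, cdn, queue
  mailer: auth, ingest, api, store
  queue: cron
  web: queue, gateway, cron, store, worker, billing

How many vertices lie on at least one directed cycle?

A vertex is on a directed cycle iff it belongs to a strongly connected component of size ≥ 2 (or has a self-loop).
The vertices on cycles are {api, cdn, web, auth, cron, queue, store, mailer, worker, billing, gateway} — 11 in total.

11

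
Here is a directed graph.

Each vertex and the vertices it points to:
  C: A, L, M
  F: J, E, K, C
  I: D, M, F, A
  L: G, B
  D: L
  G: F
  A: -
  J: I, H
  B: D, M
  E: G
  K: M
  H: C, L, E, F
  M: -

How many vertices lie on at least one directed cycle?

10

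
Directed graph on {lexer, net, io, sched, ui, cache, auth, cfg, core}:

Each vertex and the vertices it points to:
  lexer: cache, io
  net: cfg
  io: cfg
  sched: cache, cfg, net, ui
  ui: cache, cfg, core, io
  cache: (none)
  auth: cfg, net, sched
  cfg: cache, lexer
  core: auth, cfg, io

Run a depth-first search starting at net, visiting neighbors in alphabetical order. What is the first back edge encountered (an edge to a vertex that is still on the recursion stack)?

io->cfg

DFS from net (visiting neighbors in alphabetical order); mark gray on enter, black on exit:
net gray
  cfg gray
    cache gray
    cache black
    lexer gray
      lexer→cache: cache black — skip
      io gray
        io→cfg: cfg is gray → back edge
First back edge: io → cfg.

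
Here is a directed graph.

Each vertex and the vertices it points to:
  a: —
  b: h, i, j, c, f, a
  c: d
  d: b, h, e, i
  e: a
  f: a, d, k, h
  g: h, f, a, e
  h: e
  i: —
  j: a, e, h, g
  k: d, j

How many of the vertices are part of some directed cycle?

7

A vertex is on a directed cycle iff it belongs to a strongly connected component of size ≥ 2 (or has a self-loop).
The vertices on cycles are {b, c, d, f, g, j, k} — 7 in total.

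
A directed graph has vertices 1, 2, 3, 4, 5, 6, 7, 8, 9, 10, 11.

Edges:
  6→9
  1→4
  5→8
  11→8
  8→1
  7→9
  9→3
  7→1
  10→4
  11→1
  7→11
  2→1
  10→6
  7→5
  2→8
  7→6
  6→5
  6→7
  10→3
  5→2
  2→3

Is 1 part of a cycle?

1 lies on a cycle iff there is a path from 1 back to itself.
Exploring from 1, it never reaches itself; equivalently, its strongly connected component is a singleton.

No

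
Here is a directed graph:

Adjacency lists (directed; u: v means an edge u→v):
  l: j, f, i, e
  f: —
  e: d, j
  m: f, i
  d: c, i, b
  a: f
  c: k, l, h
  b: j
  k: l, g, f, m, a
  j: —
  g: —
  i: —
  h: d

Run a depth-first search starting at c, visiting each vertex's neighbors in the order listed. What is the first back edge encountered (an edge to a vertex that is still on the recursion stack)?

DFS from c (visiting each vertex's neighbors in the order listed); mark gray on enter, black on exit:
c gray
  k gray
    l gray
      j gray
      j black
      f gray
      f black
      i gray
      i black
      e gray
        d gray
          d→c: c is gray → back edge
First back edge: d → c.

d->c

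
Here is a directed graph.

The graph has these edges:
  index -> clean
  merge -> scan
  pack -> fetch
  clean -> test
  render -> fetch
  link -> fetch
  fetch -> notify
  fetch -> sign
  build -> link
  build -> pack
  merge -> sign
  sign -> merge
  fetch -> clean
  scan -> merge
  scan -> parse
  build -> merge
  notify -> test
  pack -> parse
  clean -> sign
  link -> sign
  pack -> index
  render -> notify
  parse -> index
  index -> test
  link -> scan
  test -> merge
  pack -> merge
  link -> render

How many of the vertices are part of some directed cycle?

7

A vertex is on a directed cycle iff it belongs to a strongly connected component of size ≥ 2 (or has a self-loop).
The vertices on cycles are {scan, sign, test, clean, index, merge, parse} — 7 in total.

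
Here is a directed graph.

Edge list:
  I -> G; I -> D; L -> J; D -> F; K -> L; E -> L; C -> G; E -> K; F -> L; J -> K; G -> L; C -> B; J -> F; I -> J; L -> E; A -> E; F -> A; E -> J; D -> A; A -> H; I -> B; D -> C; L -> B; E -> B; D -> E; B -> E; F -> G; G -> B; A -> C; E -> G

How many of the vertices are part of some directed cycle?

A vertex is on a directed cycle iff it belongs to a strongly connected component of size ≥ 2 (or has a self-loop).
The vertices on cycles are {A, B, C, E, F, G, J, K, L} — 9 in total.

9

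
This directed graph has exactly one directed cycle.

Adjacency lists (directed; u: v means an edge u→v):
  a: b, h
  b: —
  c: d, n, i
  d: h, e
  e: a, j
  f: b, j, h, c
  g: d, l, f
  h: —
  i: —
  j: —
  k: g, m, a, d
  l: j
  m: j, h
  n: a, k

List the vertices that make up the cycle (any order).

c, f, g, k, n

DFS with gray/black marking from c:
c gray
  d gray
    h gray
    h black
    e gray
      a gray
        b gray
        b black
        a→h: h black — skip
      a black
      j gray
      j black
    e black
  d black
  n gray
    n→a: a black — skip
    k gray
      g gray
        g→d: d black — skip
        l gray
          l→j: j black — skip
        l black
        f gray
          f→b: b black — skip
          f→j: j black — skip
          f→h: h black — skip
          f→c: c is gray → back edge
Back edge closes the cycle c → n → k → g → f → c; its vertices are {c, f, g, k, n}.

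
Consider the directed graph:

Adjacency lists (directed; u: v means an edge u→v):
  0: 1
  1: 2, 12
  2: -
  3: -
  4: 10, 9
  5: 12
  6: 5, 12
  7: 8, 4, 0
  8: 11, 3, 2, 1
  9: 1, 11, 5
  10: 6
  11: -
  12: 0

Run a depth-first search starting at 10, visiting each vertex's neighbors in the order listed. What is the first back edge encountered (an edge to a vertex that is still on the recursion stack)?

DFS from 10 (visiting each vertex's neighbors in the order listed); mark gray on enter, black on exit:
10 gray
  6 gray
    5 gray
      12 gray
        0 gray
          1 gray
            2 gray
            2 black
            1→12: 12 is gray → back edge
First back edge: 1 → 12.

1->12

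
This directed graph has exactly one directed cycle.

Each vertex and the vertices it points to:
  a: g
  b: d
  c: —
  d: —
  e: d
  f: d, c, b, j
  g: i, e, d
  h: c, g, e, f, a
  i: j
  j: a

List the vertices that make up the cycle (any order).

a, g, i, j

DFS with gray/black marking from g:
g gray
  i gray
    j gray
      a gray
        a→g: g is gray → back edge
Back edge closes the cycle g → i → j → a → g; its vertices are {a, g, i, j}.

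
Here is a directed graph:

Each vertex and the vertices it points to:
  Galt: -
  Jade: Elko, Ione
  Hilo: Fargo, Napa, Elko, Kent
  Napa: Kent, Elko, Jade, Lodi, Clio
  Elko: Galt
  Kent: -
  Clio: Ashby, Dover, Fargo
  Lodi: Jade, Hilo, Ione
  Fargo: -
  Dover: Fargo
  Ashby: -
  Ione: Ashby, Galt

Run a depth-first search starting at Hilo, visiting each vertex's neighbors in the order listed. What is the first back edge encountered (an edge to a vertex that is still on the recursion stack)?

DFS from Hilo (visiting each vertex's neighbors in the order listed); mark gray on enter, black on exit:
Hilo gray
  Fargo gray
  Fargo black
  Napa gray
    Kent gray
    Kent black
    Elko gray
      Galt gray
      Galt black
    Elko black
    Jade gray
      Jade→Elko: Elko black — skip
      Ione gray
        Ashby gray
        Ashby black
        Ione→Galt: Galt black — skip
      Ione black
    Jade black
    Lodi gray
      Lodi→Jade: Jade black — skip
      Lodi→Hilo: Hilo is gray → back edge
First back edge: Lodi → Hilo.

Lodi→Hilo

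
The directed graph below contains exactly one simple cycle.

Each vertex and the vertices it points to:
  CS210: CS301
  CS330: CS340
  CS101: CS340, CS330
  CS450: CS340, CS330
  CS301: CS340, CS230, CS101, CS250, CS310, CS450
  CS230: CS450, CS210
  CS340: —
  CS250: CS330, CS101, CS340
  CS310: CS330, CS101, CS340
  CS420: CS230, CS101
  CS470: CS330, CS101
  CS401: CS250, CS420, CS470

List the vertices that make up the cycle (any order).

DFS with gray/black marking from CS230:
CS230 gray
  CS450 gray
    CS340 gray
    CS340 black
    CS330 gray
      CS330→CS340: CS340 black — skip
    CS330 black
  CS450 black
  CS210 gray
    CS301 gray
      CS301→CS340: CS340 black — skip
      CS301→CS230: CS230 is gray → back edge
Back edge closes the cycle CS230 → CS210 → CS301 → CS230; its vertices are {CS210, CS230, CS301}.

CS210, CS230, CS301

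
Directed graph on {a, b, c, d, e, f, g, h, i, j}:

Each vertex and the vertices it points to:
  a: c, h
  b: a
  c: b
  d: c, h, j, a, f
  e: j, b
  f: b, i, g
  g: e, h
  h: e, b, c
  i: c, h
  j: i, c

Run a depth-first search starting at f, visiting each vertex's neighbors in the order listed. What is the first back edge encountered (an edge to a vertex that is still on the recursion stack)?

DFS from f (visiting each vertex's neighbors in the order listed); mark gray on enter, black on exit:
f gray
  b gray
    a gray
      c gray
        c→b: b is gray → back edge
First back edge: c → b.

c→b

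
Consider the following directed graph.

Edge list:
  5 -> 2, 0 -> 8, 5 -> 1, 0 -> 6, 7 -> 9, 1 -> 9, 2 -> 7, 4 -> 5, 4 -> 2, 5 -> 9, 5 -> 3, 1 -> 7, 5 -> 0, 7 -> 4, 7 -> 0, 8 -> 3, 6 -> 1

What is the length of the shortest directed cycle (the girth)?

For each vertex v, BFS finds the shortest path from v back to v.
The shortest such closed walk is 7 → 4 → 2 → 7, length 3.

3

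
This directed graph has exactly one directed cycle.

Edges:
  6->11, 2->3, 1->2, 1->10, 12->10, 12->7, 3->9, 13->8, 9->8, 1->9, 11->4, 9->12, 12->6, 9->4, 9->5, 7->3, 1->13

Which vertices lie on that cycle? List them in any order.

3, 7, 9, 12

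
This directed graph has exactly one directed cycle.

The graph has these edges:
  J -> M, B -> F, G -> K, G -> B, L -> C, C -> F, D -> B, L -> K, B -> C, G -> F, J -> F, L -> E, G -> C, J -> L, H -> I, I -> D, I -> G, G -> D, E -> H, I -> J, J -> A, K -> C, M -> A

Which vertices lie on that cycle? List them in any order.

DFS with gray/black marking from I:
I gray
  G gray
    C gray
      F gray
      F black
    C black
    B gray
      B→C: C black — skip
      B→F: F black — skip
    B black
    G→F: F black — skip
    D gray
      D→B: B black — skip
    D black
    K gray
      K→C: C black — skip
    K black
  G black
  J gray
    J→F: F black — skip
    A gray
    A black
    M gray
      M→A: A black — skip
    M black
    L gray
      L→C: C black — skip
      L→K: K black — skip
      E gray
        H gray
          H→I: I is gray → back edge
Back edge closes the cycle I → J → L → E → H → I; its vertices are {E, H, I, J, L}.

E, H, I, J, L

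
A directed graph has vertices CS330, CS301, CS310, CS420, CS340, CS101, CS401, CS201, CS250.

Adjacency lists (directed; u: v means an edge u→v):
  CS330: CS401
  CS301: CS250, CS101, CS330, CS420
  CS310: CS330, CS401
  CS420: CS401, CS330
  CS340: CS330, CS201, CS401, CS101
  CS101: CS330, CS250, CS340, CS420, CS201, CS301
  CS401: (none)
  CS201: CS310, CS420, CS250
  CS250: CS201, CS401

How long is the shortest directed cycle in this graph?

For each vertex v, BFS finds the shortest path from v back to v.
The shortest such closed walk is CS301 → CS101 → CS301, length 2.

2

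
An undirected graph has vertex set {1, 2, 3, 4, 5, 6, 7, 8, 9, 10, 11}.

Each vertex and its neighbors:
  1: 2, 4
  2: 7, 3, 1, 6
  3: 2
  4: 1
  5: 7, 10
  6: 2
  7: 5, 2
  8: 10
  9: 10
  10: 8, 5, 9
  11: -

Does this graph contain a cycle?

No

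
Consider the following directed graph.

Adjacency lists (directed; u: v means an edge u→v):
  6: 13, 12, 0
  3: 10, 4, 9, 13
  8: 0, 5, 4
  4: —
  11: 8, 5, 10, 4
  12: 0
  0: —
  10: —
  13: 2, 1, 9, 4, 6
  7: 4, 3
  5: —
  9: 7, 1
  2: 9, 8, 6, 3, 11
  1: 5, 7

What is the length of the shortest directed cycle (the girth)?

For each vertex v, BFS finds the shortest path from v back to v.
The shortest such closed walk is 13 → 6 → 13, length 2.

2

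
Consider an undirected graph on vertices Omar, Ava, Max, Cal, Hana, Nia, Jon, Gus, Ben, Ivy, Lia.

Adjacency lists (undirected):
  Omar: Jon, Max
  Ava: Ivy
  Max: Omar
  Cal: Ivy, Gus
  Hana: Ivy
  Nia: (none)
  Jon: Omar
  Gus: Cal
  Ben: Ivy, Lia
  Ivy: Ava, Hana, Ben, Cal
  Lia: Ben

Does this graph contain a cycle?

DFS, tracking each vertex's parent; an edge to a visited non-parent vertex closes a cycle.
Start from Jon:
visit Jon (parent –)
  visit Omar (parent Jon)
    Omar–Jon: parent, skip
    visit Max (parent Omar)
      Max–Omar: parent, skip
visit Ava (parent –)
  visit Ivy (parent Ava)
    Ivy–Ava: parent, skip
    visit Hana (parent Ivy)
      Hana–Ivy: parent, skip
    visit Ben (parent Ivy)
      Ben–Ivy: parent, skip
      visit Lia (parent Ben)
        Lia–Ben: parent, skip
    visit Cal (parent Ivy)
      Cal–Ivy: parent, skip
      visit Gus (parent Cal)
        Gus–Cal: parent, skip
visit Nia (parent –)
No non-parent visited neighbor found — the graph is a forest.

No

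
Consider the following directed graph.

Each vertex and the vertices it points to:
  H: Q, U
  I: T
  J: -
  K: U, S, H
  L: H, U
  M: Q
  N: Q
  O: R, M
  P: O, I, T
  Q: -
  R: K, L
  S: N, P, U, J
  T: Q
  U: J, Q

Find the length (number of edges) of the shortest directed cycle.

For each vertex v, BFS finds the shortest path from v back to v.
The shortest such closed walk is P → O → R → K → S → P, length 5.

5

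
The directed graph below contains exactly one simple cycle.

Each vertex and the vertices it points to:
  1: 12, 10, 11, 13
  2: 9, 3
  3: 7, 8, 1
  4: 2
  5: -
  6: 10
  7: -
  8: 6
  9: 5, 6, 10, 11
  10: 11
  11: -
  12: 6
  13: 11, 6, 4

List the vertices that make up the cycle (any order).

1, 2, 3, 4, 13

DFS with gray/black marking from 2:
2 gray
  9 gray
    5 gray
    5 black
    6 gray
      10 gray
        11 gray
        11 black
      10 black
    6 black
    9→10: 10 black — skip
    9→11: 11 black — skip
  9 black
  3 gray
    7 gray
    7 black
    8 gray
      8→6: 6 black — skip
    8 black
    1 gray
      12 gray
        12→6: 6 black — skip
      12 black
      1→10: 10 black — skip
      1→11: 11 black — skip
      13 gray
        13→11: 11 black — skip
        13→6: 6 black — skip
        4 gray
          4→2: 2 is gray → back edge
Back edge closes the cycle 2 → 3 → 1 → 13 → 4 → 2; its vertices are {1, 2, 3, 4, 13}.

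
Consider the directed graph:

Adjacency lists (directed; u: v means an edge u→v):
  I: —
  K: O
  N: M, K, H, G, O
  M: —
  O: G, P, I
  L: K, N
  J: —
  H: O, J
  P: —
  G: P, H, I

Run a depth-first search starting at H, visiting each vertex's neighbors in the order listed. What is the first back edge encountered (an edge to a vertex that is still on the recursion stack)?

G->H

DFS from H (visiting each vertex's neighbors in the order listed); mark gray on enter, black on exit:
H gray
  O gray
    G gray
      P gray
      P black
      G→H: H is gray → back edge
First back edge: G → H.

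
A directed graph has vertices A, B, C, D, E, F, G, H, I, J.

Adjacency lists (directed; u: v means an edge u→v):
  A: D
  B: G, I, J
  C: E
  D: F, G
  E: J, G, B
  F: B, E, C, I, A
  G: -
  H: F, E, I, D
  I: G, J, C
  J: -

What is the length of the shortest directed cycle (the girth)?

For each vertex v, BFS finds the shortest path from v back to v.
The shortest such closed walk is F → A → D → F, length 3.

3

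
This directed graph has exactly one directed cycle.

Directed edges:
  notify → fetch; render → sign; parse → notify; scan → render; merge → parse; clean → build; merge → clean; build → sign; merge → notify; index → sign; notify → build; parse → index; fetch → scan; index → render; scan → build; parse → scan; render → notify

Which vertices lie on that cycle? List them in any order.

DFS with gray/black marking from notify:
notify gray
  build gray
    sign gray
    sign black
  build black
  fetch gray
    scan gray
      scan→build: build black — skip
      render gray
        render→sign: sign black — skip
        render→notify: notify is gray → back edge
Back edge closes the cycle notify → fetch → scan → render → notify; its vertices are {scan, fetch, notify, render}.

scan, fetch, notify, render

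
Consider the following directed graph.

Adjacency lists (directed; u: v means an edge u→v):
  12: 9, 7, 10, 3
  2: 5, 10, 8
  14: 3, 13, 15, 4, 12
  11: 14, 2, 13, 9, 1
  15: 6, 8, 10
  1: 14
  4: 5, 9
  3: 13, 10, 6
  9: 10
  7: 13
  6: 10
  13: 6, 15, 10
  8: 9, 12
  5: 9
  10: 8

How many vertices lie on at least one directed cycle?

9

A vertex is on a directed cycle iff it belongs to a strongly connected component of size ≥ 2 (or has a self-loop).
The vertices on cycles are {3, 6, 7, 8, 9, 10, 12, 13, 15} — 9 in total.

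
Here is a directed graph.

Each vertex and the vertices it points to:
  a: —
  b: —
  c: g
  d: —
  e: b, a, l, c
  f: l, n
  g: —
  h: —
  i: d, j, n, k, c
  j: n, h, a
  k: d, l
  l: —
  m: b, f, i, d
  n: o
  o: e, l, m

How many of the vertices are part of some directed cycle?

A vertex is on a directed cycle iff it belongs to a strongly connected component of size ≥ 2 (or has a self-loop).
The vertices on cycles are {f, i, j, m, n, o} — 6 in total.

6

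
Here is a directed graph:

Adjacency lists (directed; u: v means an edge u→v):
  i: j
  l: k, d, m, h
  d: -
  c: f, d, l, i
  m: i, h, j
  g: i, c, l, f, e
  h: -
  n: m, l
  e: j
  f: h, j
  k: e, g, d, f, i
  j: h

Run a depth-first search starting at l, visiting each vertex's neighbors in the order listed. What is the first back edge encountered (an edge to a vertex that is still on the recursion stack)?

DFS from l (visiting each vertex's neighbors in the order listed); mark gray on enter, black on exit:
l gray
  k gray
    e gray
      j gray
        h gray
        h black
      j black
    e black
    g gray
      i gray
        i→j: j black — skip
      i black
      c gray
        f gray
          f→h: h black — skip
          f→j: j black — skip
        f black
        d gray
        d black
        c→l: l is gray → back edge
First back edge: c → l.

c→l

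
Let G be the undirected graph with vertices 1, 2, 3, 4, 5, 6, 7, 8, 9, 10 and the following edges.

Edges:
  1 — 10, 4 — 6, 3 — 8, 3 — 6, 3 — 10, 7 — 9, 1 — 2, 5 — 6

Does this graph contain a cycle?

No

DFS, tracking each vertex's parent; an edge to a visited non-parent vertex closes a cycle.
Start from 8:
visit 8 (parent –)
  visit 3 (parent 8)
    visit 6 (parent 3)
      visit 5 (parent 6)
        5–6: parent, skip
      6–3: parent, skip
      visit 4 (parent 6)
        4–6: parent, skip
    3–8: parent, skip
    visit 10 (parent 3)
      visit 1 (parent 10)
        1–10: parent, skip
        visit 2 (parent 1)
          2–1: parent, skip
      10–3: parent, skip
visit 7 (parent –)
  visit 9 (parent 7)
    9–7: parent, skip
No non-parent visited neighbor found — the graph is a forest.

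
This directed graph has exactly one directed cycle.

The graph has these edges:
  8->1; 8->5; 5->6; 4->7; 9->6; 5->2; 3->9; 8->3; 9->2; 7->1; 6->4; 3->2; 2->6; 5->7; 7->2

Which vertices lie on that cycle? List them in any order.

2, 4, 6, 7

DFS with gray/black marking from 7:
7 gray
  2 gray
    6 gray
      4 gray
        4→7: 7 is gray → back edge
Back edge closes the cycle 7 → 2 → 6 → 4 → 7; its vertices are {2, 4, 6, 7}.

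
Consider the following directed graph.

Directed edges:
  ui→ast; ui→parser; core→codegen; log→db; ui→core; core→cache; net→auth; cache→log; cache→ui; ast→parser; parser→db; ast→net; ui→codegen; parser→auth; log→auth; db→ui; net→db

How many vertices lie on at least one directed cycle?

8

A vertex is on a directed cycle iff it belongs to a strongly connected component of size ≥ 2 (or has a self-loop).
The vertices on cycles are {db, ui, ast, log, net, core, cache, parser} — 8 in total.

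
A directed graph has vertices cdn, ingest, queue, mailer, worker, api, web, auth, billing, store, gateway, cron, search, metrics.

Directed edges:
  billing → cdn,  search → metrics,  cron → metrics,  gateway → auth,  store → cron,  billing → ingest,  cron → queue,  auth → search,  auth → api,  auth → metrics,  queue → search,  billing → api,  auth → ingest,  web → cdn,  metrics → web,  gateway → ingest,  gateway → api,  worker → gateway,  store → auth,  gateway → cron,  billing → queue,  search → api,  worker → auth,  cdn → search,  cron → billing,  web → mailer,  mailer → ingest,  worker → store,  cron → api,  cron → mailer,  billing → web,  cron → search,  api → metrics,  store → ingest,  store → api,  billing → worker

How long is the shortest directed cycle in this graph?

4

For each vertex v, BFS finds the shortest path from v back to v.
The shortest such closed walk is cron → billing → worker → gateway → cron, length 4.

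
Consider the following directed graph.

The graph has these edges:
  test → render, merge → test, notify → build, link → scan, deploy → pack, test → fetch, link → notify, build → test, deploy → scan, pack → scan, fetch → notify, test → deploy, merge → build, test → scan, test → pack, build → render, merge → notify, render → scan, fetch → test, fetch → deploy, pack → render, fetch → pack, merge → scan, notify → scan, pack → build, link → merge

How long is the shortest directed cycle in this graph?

2

For each vertex v, BFS finds the shortest path from v back to v.
The shortest such closed walk is test → fetch → test, length 2.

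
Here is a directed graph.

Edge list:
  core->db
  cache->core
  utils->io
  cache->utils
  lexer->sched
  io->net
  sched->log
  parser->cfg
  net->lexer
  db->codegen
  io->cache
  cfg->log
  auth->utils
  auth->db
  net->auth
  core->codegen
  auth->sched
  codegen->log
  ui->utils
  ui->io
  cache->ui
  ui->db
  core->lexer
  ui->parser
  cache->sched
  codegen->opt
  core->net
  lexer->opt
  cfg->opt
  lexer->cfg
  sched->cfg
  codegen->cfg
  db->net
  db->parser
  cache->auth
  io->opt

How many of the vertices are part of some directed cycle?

8

A vertex is on a directed cycle iff it belongs to a strongly connected component of size ≥ 2 (or has a self-loop).
The vertices on cycles are {db, io, ui, net, auth, core, cache, utils} — 8 in total.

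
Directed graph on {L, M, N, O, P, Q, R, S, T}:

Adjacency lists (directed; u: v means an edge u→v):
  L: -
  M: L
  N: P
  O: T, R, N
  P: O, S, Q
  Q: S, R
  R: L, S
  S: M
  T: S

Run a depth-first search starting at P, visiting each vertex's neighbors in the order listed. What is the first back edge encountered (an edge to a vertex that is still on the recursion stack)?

DFS from P (visiting each vertex's neighbors in the order listed); mark gray on enter, black on exit:
P gray
  O gray
    T gray
      S gray
        M gray
          L gray
          L black
        M black
      S black
    T black
    R gray
      R→L: L black — skip
      R→S: S black — skip
    R black
    N gray
      N→P: P is gray → back edge
First back edge: N → P.

N->P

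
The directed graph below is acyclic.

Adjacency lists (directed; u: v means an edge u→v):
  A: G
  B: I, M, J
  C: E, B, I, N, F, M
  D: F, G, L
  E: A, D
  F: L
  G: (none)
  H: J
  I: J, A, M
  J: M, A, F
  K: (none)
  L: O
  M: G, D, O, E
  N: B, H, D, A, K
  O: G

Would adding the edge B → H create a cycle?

Adding B→H creates a cycle iff H can already reach B.
Explore from H: no path reaches B. The graph stays acyclic.

No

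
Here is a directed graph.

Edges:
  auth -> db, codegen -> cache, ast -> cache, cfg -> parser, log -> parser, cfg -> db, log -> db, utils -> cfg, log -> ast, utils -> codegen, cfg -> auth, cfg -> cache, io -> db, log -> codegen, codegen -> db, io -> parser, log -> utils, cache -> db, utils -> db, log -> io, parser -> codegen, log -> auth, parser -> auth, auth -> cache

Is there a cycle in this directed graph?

DFS with white/gray/black marking, starting from utils:
utils gray
  cfg gray
    auth gray
      cache gray
        db gray
        db black
      cache black
      auth→db: db black — skip
    auth black
    cfg→db: db black — skip
    parser gray
      codegen gray
        codegen→cache: cache black — skip
        codegen→db: db black — skip
      codegen black
      parser→auth: auth black — skip
    parser black
    cfg→cache: cache black — skip
  cfg black
  utils→db: db black — skip
  utils→codegen: codegen black — skip
utils black
io gray
  io→db: db black — skip
  io→parser: parser black — skip
io black
ast gray
  ast→cache: cache black — skip
ast black
log gray
  log→auth: auth black — skip
  log→ast: ast black — skip
  log→parser: parser black — skip
  log→db: db black — skip
  log→codegen: codegen black — skip
  log→utils: utils black — skip
  log→io: io black — skip
log black
Every edge goes to a white or black vertex — no back edge, so the graph is acyclic.

No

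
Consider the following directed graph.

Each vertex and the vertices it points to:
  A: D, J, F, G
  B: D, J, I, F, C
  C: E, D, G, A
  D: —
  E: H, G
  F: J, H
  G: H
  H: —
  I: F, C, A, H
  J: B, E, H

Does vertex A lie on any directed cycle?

Yes

A is on a cycle iff A can reach itself via ≥1 edge.
A → J → B → I → A — yes.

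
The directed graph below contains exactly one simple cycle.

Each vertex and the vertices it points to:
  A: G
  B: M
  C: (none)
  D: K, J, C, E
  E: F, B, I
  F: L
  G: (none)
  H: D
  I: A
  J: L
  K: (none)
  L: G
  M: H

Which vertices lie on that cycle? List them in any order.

DFS with gray/black marking from M:
M gray
  H gray
    D gray
      K gray
      K black
      J gray
        L gray
          G gray
          G black
        L black
      J black
      C gray
      C black
      E gray
        F gray
          F→L: L black — skip
        F black
        B gray
          B→M: M is gray → back edge
Back edge closes the cycle M → H → D → E → B → M; its vertices are {B, D, E, H, M}.

B, D, E, H, M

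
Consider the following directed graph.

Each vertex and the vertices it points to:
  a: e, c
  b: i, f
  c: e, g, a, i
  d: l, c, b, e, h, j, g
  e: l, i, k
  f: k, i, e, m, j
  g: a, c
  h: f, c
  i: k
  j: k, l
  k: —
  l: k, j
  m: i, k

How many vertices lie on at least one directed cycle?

5

A vertex is on a directed cycle iff it belongs to a strongly connected component of size ≥ 2 (or has a self-loop).
The vertices on cycles are {a, c, g, j, l} — 5 in total.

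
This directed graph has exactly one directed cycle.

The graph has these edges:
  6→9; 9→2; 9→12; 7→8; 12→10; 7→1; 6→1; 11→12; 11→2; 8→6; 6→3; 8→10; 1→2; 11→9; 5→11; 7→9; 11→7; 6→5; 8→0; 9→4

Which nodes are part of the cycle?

5, 6, 7, 8, 11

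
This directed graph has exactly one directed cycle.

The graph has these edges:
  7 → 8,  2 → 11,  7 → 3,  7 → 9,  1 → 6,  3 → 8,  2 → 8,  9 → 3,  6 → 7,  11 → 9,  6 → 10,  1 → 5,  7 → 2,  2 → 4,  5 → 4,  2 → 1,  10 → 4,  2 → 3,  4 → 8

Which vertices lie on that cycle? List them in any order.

DFS with gray/black marking from 2:
2 gray
  11 gray
    9 gray
      3 gray
        8 gray
        8 black
      3 black
    9 black
  11 black
  2→8: 8 black — skip
  1 gray
    5 gray
      4 gray
        4→8: 8 black — skip
      4 black
    5 black
    6 gray
      10 gray
        10→4: 4 black — skip
      10 black
      7 gray
        7→9: 9 black — skip
        7→3: 3 black — skip
        7→2: 2 is gray → back edge
Back edge closes the cycle 2 → 1 → 6 → 7 → 2; its vertices are {1, 2, 6, 7}.

1, 2, 6, 7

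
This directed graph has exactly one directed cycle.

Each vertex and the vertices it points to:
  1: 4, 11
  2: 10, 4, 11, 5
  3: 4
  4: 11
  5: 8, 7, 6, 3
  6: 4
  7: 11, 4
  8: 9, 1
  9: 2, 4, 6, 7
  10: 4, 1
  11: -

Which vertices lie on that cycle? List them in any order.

2, 5, 8, 9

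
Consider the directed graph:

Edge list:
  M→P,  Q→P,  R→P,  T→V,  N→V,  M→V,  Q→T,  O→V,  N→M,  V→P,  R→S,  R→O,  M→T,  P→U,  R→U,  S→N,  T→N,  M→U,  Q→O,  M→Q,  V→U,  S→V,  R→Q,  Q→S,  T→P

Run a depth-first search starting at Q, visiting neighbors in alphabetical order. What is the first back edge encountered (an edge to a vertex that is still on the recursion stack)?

DFS from Q (visiting neighbors in alphabetical order); mark gray on enter, black on exit:
Q gray
  O gray
    V gray
      P gray
        U gray
        U black
      P black
      V→U: U black — skip
    V black
  O black
  Q→P: P black — skip
  S gray
    N gray
      M gray
        M→P: P black — skip
        M→Q: Q is gray → back edge
First back edge: M → Q.

M->Q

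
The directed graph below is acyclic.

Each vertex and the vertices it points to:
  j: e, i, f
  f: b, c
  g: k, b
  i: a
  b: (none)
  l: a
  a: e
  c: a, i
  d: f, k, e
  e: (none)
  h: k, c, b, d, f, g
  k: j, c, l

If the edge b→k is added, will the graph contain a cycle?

Adding b→k creates a cycle iff k can already reach b.
Path from k: k → j → f → b.
So k → … → b → k is a cycle.

Yes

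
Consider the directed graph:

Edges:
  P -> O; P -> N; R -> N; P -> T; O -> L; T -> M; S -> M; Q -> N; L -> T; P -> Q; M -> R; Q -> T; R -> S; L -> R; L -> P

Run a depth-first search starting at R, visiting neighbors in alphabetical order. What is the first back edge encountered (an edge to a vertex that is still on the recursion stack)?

M→R

DFS from R (visiting neighbors in alphabetical order); mark gray on enter, black on exit:
R gray
  N gray
  N black
  S gray
    M gray
      M→R: R is gray → back edge
First back edge: M → R.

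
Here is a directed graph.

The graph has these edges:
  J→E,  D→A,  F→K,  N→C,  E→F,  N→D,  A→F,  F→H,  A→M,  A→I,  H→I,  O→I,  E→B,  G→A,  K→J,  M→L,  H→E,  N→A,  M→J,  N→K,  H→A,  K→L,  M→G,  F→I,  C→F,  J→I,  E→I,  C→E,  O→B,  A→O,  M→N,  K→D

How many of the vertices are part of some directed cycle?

A vertex is on a directed cycle iff it belongs to a strongly connected component of size ≥ 2 (or has a self-loop).
The vertices on cycles are {A, C, D, E, F, G, H, J, K, M, N} — 11 in total.

11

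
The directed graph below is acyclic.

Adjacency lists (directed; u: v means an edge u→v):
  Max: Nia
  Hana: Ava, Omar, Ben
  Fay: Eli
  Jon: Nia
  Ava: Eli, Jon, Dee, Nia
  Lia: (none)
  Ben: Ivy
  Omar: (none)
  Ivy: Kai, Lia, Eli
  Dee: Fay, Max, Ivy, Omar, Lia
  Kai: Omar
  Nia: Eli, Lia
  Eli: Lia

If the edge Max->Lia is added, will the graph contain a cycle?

No

Adding Max→Lia creates a cycle iff Lia can already reach Max.
Explore from Lia: no path reaches Max. The graph stays acyclic.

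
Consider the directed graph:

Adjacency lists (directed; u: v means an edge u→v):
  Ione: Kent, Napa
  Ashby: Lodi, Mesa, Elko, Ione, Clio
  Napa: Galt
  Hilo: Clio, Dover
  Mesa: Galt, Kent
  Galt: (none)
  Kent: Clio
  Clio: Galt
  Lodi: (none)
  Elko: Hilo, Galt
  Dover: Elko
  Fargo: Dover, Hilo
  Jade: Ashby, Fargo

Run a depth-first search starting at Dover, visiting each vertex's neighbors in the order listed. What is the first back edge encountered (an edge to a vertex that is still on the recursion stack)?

DFS from Dover (visiting each vertex's neighbors in the order listed); mark gray on enter, black on exit:
Dover gray
  Elko gray
    Hilo gray
      Clio gray
        Galt gray
        Galt black
      Clio black
      Hilo→Dover: Dover is gray → back edge
First back edge: Hilo → Dover.

Hilo->Dover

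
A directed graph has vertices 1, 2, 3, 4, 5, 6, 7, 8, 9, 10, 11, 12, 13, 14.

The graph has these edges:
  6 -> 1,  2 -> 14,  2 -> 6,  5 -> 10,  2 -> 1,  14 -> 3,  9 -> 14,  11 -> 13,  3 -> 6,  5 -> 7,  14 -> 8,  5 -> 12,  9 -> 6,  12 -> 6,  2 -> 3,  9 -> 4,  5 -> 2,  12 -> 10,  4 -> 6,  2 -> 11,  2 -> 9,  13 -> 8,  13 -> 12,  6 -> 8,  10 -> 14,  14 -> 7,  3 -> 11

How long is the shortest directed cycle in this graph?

6

For each vertex v, BFS finds the shortest path from v back to v.
The shortest such closed walk is 10 → 14 → 3 → 11 → 13 → 12 → 10, length 6.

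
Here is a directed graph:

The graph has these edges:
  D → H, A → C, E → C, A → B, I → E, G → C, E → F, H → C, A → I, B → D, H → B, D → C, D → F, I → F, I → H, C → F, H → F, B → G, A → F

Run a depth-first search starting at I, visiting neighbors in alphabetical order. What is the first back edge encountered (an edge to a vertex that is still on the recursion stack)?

D->H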